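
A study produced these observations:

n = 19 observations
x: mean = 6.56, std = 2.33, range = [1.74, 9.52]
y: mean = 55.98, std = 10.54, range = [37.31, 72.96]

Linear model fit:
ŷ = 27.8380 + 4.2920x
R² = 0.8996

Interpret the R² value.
About 89.96% of the variability in y is accounted for by the regression on x (R² = 0.8996) — a strong linear fit.

R² (coefficient of determination) measures the proportion of variance in y explained by the regression model.

Here R² = 0.8996:
- Explained: 89.96% of the variation in y
- Unexplained (residual): 100% − 89.96% = 10.04%
- Rule of thumb (below 0.3 weak; 0.3 to below 0.7 moderate; 0.7 and above strong) → strong

Note: R² never decreases when predictors are added, so it should not be used alone to compare models of different size.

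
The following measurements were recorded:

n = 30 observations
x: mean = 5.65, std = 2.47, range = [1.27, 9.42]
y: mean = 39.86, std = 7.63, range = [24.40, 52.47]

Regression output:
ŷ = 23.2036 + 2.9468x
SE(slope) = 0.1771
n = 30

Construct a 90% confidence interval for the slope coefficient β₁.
The 90% CI for β₁ is (2.6455, 3.2481)

Confidence interval for the slope:

The 90% CI for β₁ is: β̂₁ ± t*(α/2, n-2) × SE(β̂₁)

Step 1: Find critical t-value
- Confidence level = 0.9
- Degrees of freedom = n - 2 = 30 - 2 = 28
- t*(α/2, 28) = 1.7011

Step 2: Calculate margin of error
Margin = 1.7011 × 0.1771 = 0.3013

Step 3: Construct interval
CI = 2.9468 ± 0.3013
CI = (2.6455, 3.2481)

Interpretation: each one-unit increase in x is associated with a change in mean y of between 2.6455 and 3.2481, with 90% confidence.
Both endpoints are positive, so the data support a genuinely positive slope at this confidence level.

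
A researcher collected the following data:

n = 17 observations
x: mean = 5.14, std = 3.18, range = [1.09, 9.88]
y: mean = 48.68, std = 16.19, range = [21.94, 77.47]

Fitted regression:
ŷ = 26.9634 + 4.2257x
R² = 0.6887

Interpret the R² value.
The model explains 68.87% of the variance in y (R² = 0.6887), leaving 31.13% unexplained; the fit is moderate.

The coefficient of determination R² is the fraction of the total variation in y that the fitted line accounts for.

Here R² = 0.6887:
- Explained: 68.87% of the variation in y
- Unexplained (residual): 100% − 68.87% = 31.13%
- Rule of thumb (below 0.3 weak; 0.3 to below 0.7 moderate; 0.7 and above strong) → moderate

Calculation: R² = 1 − (SS_res / SS_tot), where SS_res is the sum of squared residuals and SS_tot the total sum of squares.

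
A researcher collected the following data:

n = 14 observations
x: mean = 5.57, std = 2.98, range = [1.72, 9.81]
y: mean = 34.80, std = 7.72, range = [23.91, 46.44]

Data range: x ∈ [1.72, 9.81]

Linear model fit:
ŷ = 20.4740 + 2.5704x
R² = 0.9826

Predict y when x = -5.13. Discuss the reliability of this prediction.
ŷ = 7.2878, but this is extrapolation (below the data range [1.72, 9.81]) and may be unreliable.

Prediction calculation:
ŷ = 20.4740 + 2.5704 × (-5.13)
ŷ = 7.2878

Reliability:
- Data range: x ∈ [1.72, 9.81]
- Prediction point: x = -5.13 is 6.85 units below the observed range → this is EXTRAPOLATION, not interpolation

Why that matters here:
- The linear relationship may not hold outside the observed range
- There are no observations near this x to validate the fitted line there
- R² describes fit only over the sampled x values; it says nothing about behaviour beyond them

Report the number if required, but flag clearly that it is an extrapolation.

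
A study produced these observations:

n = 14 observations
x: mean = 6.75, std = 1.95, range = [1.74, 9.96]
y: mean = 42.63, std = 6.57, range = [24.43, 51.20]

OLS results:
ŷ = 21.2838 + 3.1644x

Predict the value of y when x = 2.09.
ŷ = 27.8974

x = 2.09 lies inside the observed range [1.74, 9.96], so the fitted equation applies directly:

ŷ = 21.2838 + 3.1644 × 2.09
ŷ = 21.2838 + 6.6136
ŷ = 27.8974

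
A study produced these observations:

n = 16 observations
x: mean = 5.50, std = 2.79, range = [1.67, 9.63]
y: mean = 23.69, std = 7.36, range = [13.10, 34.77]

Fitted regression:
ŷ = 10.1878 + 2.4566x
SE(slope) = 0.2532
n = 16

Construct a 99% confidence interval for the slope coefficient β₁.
The 99% CI for β₁ is (1.7029, 3.2103)

Confidence interval for the slope:

The 99% CI for β₁ is: β̂₁ ± t*(α/2, n-2) × SE(β̂₁)

Step 1: Find critical t-value
- Confidence level = 0.99
- Degrees of freedom = n - 2 = 16 - 2 = 14
- t*(α/2, 14) = 2.9768

Step 2: Calculate margin of error
Margin = 2.9768 × 0.2532 = 0.7537

Step 3: Construct interval
CI = 2.4566 ± 0.7537
CI = (1.7029, 3.2103)

Interpretation: each one-unit increase in x is associated with a change in mean y of between 1.7029 and 3.2103, with 99% confidence.
Both endpoints are positive, so the data support a genuinely positive slope at this confidence level.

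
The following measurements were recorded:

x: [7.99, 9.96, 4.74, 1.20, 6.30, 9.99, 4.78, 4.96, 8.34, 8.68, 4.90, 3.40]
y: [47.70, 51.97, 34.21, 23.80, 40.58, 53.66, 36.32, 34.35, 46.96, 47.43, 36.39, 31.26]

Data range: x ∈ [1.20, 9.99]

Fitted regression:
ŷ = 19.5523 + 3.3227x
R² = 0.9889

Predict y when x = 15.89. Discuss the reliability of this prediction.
ŷ = 72.3500 (extrapolation — x = 15.89 lies outside [1.20, 9.99], so reliability is low).

Prediction calculation:
ŷ = 19.5523 + 3.3227 × 15.89
ŷ = 72.3500

Reliability:
- Data range: x ∈ [1.20, 9.99]
- Prediction point: x = 15.89 is 5.90 units above the observed range → this is EXTRAPOLATION, not interpolation

Why that matters here:
- There are no observations near this x to validate the fitted line there
- R² describes fit only over the sampled x values; it says nothing about behaviour beyond them
- The linear relationship may not hold outside the observed range

The R² = 0.9889 only validates the fit within [1.20, 9.99]; treat ŷ = 72.3500 with caution.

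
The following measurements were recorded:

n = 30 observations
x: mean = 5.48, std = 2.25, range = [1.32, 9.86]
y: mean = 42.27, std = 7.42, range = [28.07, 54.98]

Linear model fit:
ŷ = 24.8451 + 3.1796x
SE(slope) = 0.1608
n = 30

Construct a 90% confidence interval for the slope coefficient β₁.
The 90% CI for β₁ is (2.9061, 3.4531)

Confidence interval for the slope:

The 90% CI for β₁ is: β̂₁ ± t*(α/2, n-2) × SE(β̂₁)

Step 1: Find critical t-value
- Confidence level = 0.9
- Degrees of freedom = n - 2 = 30 - 2 = 28
- t*(α/2, 28) = 1.7011

Step 2: Calculate margin of error
Margin = 1.7011 × 0.1608 = 0.2735

Step 3: Construct interval
CI = 3.1796 ± 0.2735
CI = (2.9061, 3.4531)

Interpretation: each one-unit increase in x is associated with a change in mean y of between 2.9061 and 3.4531, with 90% confidence.
Since 0 is outside the interval, a two-sided test at α = 0.10 would reject H₀: β₁ = 0.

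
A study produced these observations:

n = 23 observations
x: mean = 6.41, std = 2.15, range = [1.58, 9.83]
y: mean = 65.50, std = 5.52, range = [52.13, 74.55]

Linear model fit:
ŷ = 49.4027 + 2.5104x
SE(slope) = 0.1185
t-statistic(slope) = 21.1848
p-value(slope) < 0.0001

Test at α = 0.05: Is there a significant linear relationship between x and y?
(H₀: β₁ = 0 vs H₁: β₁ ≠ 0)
p-value < 0.0001 < α = 0.05, so we reject H₀. The relationship is significant.

Hypothesis test for the slope coefficient:

H₀: β₁ = 0 (no linear relationship)
H₁: β₁ ≠ 0 (linear relationship exists)

Test statistic: t = β̂₁ / SE(β̂₁) = 2.5104 / 0.1185 = 21.1848

The p-value (<0.0001) is the probability, under H₀, of a t-statistic at least as extreme as |t| = 21.1848 (two-sided, df = n − 2 = 21).

Decision rule: reject H₀ if p-value < α.
p-value < 0.0001 < α = 0.05 → reject H₀.

There is sufficient evidence at the 5% significance level to conclude that a linear relationship exists between x and y.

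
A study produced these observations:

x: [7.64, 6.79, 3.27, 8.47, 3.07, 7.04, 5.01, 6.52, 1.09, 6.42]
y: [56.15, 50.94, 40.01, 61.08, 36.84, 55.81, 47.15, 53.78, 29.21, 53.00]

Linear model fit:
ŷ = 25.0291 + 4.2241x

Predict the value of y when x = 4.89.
ŷ = 45.6849

Plug x = 4.89 into the fitted line:

ŷ = 25.0291 + 4.2241 × 4.89
ŷ = 25.0291 + 20.6558
ŷ = 45.6849

This is a point prediction; actual observations scatter around it by roughly the residual standard deviation.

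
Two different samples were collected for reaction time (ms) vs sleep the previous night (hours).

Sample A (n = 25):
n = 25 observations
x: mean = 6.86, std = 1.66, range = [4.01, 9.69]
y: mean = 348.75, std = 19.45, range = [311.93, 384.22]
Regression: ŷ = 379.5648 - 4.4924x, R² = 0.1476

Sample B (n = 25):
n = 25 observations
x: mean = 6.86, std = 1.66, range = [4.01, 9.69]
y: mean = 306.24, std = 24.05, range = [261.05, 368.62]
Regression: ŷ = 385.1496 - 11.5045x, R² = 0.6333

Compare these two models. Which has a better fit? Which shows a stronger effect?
Model B has the better fit (R² = 0.6333 vs 0.1476). Model B shows the stronger effect (|β₁| = 11.5045 vs 4.4924).

Model Comparison:

Fit — compare R²:
- Model A: R² = 0.1476 → 14.76% of variance in reaction time explained
- Model B: R² = 0.6333 → 63.33% of variance in reaction time explained
- 0.6333 > 0.1476 → Model B has the better fit

Which has the larger per-hour effect? (|β₁|)
- Model A: β₁ = -4.4924 → predicted reaction time falls 4.4924 ms per additional hour of sleep
- Model B: β₁ = -11.5045 → predicted reaction time falls 11.5045 ms per additional hour of sleep
- |-4.4924| < |-11.5045| → Model B shows the stronger marginal effect

Notes:
- A better fit (higher R²) doesn't necessarily mean a more important relationship.
- The two samples could reflect different populations, time periods, or measurement quality.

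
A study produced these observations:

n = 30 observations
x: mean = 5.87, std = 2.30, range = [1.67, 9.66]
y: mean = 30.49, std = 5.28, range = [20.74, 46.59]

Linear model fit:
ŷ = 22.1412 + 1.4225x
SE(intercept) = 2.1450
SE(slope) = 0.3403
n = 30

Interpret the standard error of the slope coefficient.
The slope 1.4225 is pinned down to within about ±0.3403 (one SE) by these data — relative uncertainty 23.9%, i.e. moderately precise.

SE(β̂₁) = 0.3403 says: if we drew many samples of n = 30 from the same population and refit each time, the fitted slopes would scatter with a standard deviation of roughly 0.3403 around the true β₁.

Relative precision:
- SE / |β̂₁| = 0.3403 / 1.4225 = 23.9%
- Rule of thumb (under 20%: precise; 20% to under 50%: moderately precise; 50% or more: imprecise) → moderately precise

Link to the t-test: t = β̂₁ / SE(β̂₁) = 1.4225 / 0.3403 = 4.1801, the statistic for H₀: β₁ = 0.

What drives SE(β̂₁): larger n (here n = 30) → smaller SE; wider spread of x values → smaller SE.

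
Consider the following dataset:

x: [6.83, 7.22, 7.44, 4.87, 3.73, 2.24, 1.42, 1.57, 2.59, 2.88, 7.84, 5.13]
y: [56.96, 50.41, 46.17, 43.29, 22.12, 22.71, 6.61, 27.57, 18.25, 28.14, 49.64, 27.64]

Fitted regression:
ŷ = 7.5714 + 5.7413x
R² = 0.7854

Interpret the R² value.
About 78.54% of the variability in y is accounted for by the regression on x (R² = 0.7854) — a strong linear fit.

R² = 1 − SS_res/SS_tot compares the residual scatter to the total scatter of y about its mean.

Here R² = 0.7854:
- Explained: 78.54% of the variation in y
- Unexplained (residual): 100% − 78.54% = 21.46%
- Rule of thumb (below 0.3 weak; 0.3 to below 0.7 moderate; 0.7 and above strong) → strong

Equivalently, for simple linear regression R² = r², so |r| = √0.7854 ≈ 0.8862.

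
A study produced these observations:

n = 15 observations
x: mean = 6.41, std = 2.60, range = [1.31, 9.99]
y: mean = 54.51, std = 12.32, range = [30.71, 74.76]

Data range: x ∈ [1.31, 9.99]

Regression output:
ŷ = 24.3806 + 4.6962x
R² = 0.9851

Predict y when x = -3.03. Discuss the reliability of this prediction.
The equation gives ŷ = 10.1511; however x = -3.03 is 4.34 units below the observed range, so this extrapolated value should not be trusted.

Prediction calculation:
ŷ = 24.3806 + 4.6962 × (-3.03)
ŷ = 10.1511

Reliability:
- Data range: x ∈ [1.31, 9.99]
- Prediction point: x = -3.03 is 4.34 units below the observed range → this is EXTRAPOLATION, not interpolation

Why that matters here:
- The linear relationship may not hold outside the observed range
- R² describes fit only over the sampled x values; it says nothing about behaviour beyond them
- Real relationships often flatten, saturate, or turn nonlinear at extremes

A defensible statement: 'if the linear trend continued to x = -3.03, y would be about 10.1511' — the premise is untested.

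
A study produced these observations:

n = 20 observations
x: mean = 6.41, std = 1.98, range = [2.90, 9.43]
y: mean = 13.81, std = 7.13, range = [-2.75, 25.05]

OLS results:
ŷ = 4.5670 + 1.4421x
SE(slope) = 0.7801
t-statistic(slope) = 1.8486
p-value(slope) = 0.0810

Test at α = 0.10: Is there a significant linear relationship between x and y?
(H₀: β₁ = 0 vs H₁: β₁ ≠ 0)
Reject H₀: p-value = 0.0810 < α = 0.10. The linear relationship is significant at the 10% level.

Hypothesis test for the slope coefficient:

H₀: β₁ = 0 (no linear relationship)
H₁: β₁ ≠ 0 (linear relationship exists)

Test statistic: t = β̂₁ / SE(β̂₁) = 1.4421 / 0.7801 = 1.8486

p = 0.0810: how often a slope estimate this far from 0 (in SE units) would arise by chance if β₁ were truly 0.

Decision rule: reject H₀ if p-value < α.
p-value = 0.0810 < α = 0.10 → reject H₀.

Conclusion: the linear association between x and y is significant at the 10% level.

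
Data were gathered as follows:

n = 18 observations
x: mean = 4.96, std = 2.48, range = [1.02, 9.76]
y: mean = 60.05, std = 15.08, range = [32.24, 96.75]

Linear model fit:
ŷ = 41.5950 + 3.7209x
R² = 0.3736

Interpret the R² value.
The model explains 37.36% of the variance in y (R² = 0.3736), leaving 62.64% unexplained; the fit is moderate.

R² = 1 − SS_res/SS_tot compares the residual scatter to the total scatter of y about its mean.

Here R² = 0.3736:
- Explained: 37.36% of the variation in y
- Unexplained (residual): 100% − 37.36% = 62.64%
- Rule of thumb (below 0.3 weak; 0.3 to below 0.7 moderate; 0.7 and above strong) → moderate

Note: R² never decreases when predictors are added, so it should not be used alone to compare models of different size.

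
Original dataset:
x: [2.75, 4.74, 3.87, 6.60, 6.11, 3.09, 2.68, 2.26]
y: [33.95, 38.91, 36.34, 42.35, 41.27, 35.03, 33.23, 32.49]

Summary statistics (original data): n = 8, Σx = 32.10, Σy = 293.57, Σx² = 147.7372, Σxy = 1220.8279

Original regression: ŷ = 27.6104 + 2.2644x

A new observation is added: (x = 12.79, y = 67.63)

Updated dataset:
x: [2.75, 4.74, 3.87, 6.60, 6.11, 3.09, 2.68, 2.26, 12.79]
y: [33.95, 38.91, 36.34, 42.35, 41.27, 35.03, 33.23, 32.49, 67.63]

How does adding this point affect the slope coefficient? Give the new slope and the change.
Adding the point moves β₁ from 2.2644 to 3.2513, i.e. it increases by 0.9869 (+43.6%).

The new point has HIGH LEVERAGE: x = 12.79 is far from the original mean x̄ = 32.10/8 ≈ 4.01 (original range [2.26, 6.60]).

Step 1: Update the sums with the new point (n goes from 8 to 9)
Σx  = 32.10 + 12.79 = 44.89
Σy  = 293.57 + 67.63 = 361.20
Σx² = 147.7372 + 12.79² = 147.7372 + 163.5841 = 311.3213
Σxy = 1220.8279 + 12.79×67.63 = 1220.8279 + 864.9877 = 2085.8156

Step 2: Recompute the slope with b₁ = (nΣxy − ΣxΣy) / (nΣx² − (Σx)²)
Numerator   = 9×2085.8156 − 44.89×361.20 = 18772.3404 − 16214.2680 = 2558.0724
Denominator = 9×311.3213 − 44.89² = 2801.8917 − 2015.1121 = 786.7796
b₁(new) = 2558.0724 / 786.7796 = 3.2513

(Same formula on the original sums: (8×1220.8279 − 32.10×293.57) / (8×147.7372 − 32.10²) = 343.0262 / 151.4876 = 2.2644, matching the given fit.)

Step 3: Change in slope
Δβ₁ = 3.2513 − 2.2644 = +0.9869
Relative change = +0.9869 / 2.2644 × 100% = +43.6%
→ the slope increases when the point is added.

Because the point sits above the extension of the original line at a high-leverage x, it tilts the fit up.
In practice: check such a point for data-entry or measurement error.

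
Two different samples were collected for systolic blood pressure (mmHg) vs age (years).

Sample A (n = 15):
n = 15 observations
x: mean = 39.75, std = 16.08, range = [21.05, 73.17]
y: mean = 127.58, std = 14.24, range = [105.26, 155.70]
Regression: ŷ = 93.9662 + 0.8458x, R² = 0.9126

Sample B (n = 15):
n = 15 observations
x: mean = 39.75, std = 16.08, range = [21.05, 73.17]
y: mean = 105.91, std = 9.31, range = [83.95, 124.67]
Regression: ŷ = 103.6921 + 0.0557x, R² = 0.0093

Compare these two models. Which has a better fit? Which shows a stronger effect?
Model A has the better fit (R² = 0.9126 vs 0.0093). Model A shows the stronger effect (|β₁| = 0.8458 vs 0.0557).

Model Comparison:

Goodness of fit (R²):
- Model A: R² = 0.9126 → 91.26% of variance in blood pressure explained
- Model B: R² = 0.0093 → 0.93% of variance in blood pressure explained
- 0.9126 > 0.0093 → Model A has the better fit

Strength of effect — compare |β₁|:
- Model A: β₁ = 0.8458 → predicted blood pressure rises 0.8458 mmHg per additional year of age
- Model B: β₁ = 0.0557 → predicted blood pressure rises 0.0557 mmHg per additional year of age
- |0.8458| > |0.0557| → Model A shows the stronger marginal effect

Notes:
- A better fit (higher R²) doesn't necessarily mean a more important relationship.
- The two samples could reflect different populations, time periods, or measurement quality.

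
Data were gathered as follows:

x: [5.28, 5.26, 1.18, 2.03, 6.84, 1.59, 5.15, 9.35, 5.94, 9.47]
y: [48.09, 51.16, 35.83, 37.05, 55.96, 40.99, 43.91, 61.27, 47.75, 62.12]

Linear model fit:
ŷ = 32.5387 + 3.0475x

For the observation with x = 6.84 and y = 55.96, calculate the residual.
Residual = 2.5764

The residual is the difference between the actual value and the predicted value:

Residual = y - ŷ

Step 1: Calculate predicted value
ŷ = 32.5387 + 3.0475 × 6.84
ŷ = 53.3836

Step 2: Calculate residual
Residual = 55.96 - 53.3836
Residual = 2.5764

Interpretation: the model underestimates the actual value by 2.5764 at this point (positive residual → observation lies above the fitted line).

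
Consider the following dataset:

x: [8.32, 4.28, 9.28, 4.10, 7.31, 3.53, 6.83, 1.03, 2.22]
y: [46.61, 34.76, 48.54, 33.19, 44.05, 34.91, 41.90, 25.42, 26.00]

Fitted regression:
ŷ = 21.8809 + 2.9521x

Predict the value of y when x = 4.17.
ŷ = 34.1912

x = 4.17 lies inside the observed range [1.03, 9.28], so the fitted equation applies directly:

ŷ = 21.8809 + 2.9521 × 4.17
ŷ = 21.8809 + 12.3103
ŷ = 34.1912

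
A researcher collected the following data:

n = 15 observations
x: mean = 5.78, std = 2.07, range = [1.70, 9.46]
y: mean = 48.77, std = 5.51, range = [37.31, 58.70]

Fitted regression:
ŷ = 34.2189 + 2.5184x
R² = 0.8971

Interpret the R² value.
R² = 0.8971 means 89.71% of the variation in y is explained by the linear relationship with x. This indicates a strong fit.

R² (coefficient of determination) measures the proportion of variance in y explained by the regression model.

Here R² = 0.8971:
- Explained: 89.71% of the variation in y
- Unexplained (residual): 100% − 89.71% = 10.29%
- Rule of thumb (below 0.3 weak; 0.3 to below 0.7 moderate; 0.7 and above strong) → strong

Equivalently, for simple linear regression R² = r², so |r| = √0.8971 ≈ 0.9472.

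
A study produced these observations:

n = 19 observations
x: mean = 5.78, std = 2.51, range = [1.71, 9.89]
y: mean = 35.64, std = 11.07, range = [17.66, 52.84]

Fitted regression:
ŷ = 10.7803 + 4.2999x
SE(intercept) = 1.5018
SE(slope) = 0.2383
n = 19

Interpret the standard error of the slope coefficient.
SE(slope) = 0.2383 measures the uncertainty in the estimated slope. The coefficient is estimated precisely (SE/|β̂₁| = 5.5%).

What SE measures:
- The standard error quantifies the sampling variability of the coefficient estimate
- It is the estimated standard deviation of β̂₁ across hypothetical repeated samples of the same size
- Smaller SE → more precise estimate

Relative precision:
- SE / |β̂₁| = 0.2383 / 4.2999 = 5.5%
- Rule of thumb (under 20%: precise; 20% to under 50%: moderately precise; 50% or more: imprecise) → precise

Link to the t-test: t = β̂₁ / SE(β̂₁) = 4.2999 / 0.2383 = 18.0441, the statistic for H₀: β₁ = 0.

What drives SE(β̂₁): wider spread of x values → smaller SE.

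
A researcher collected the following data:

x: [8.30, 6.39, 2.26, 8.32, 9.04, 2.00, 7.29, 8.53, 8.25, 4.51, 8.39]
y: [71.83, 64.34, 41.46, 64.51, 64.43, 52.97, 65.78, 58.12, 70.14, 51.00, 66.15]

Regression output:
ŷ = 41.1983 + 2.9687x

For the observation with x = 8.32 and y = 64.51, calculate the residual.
Residual = -1.3879

The residual is the difference between the actual value and the predicted value:

Residual = y - ŷ

Step 1: Calculate predicted value
ŷ = 41.1983 + 2.9687 × 8.32
ŷ = 65.8979

Step 2: Calculate residual
Residual = 64.51 - 65.8979
Residual = -1.3879

Sign check: y < ŷ, so the point is below the line and the fit overestimates here.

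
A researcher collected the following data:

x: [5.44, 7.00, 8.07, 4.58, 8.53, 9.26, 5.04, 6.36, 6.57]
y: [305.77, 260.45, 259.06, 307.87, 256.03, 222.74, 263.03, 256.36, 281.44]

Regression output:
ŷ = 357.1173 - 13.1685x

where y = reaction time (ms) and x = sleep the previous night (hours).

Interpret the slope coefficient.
An increase of one hour in sleep is associated with a 13.1685 ms decrease in predicted reaction time.

The slope coefficient β₁ = -13.1685 represents the marginal effect of sleep on reaction time.

Interpretation:
- Sleep up by 1 hour → predicted reaction time decreases by 13.1685 ms
- This is a linear approximation: the same per-unit change is assumed across the whole observed x range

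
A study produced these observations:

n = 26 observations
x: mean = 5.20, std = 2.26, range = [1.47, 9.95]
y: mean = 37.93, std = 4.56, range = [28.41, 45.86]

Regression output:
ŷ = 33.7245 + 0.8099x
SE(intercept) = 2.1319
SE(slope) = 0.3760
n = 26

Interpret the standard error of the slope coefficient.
SE(β̂₁) = 0.3760 is the estimated standard deviation of the slope estimate across repeated samples; relative to β̂₁ = 0.8099 that is 46.4%, a moderately precise estimate.

What SE measures:
- The standard error quantifies the sampling variability of the coefficient estimate
- It is the estimated standard deviation of β̂₁ across hypothetical repeated samples of the same size
- Smaller SE → more precise estimate

Relative precision:
- SE / |β̂₁| = 0.3760 / 0.8099 = 46.4%
- Rule of thumb (under 20%: precise; 20% to under 50%: moderately precise; 50% or more: imprecise) → moderately precise

Rough 95% range (±2 SE): 0.8099 ± 0.7520 → (0.0579, 1.5619).

What drives SE(β̂₁): larger n (here n = 26) → smaller SE.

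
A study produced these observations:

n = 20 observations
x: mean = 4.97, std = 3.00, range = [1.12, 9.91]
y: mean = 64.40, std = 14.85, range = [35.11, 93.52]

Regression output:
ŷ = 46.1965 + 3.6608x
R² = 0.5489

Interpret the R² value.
About 54.89% of the variability in y is accounted for by the regression on x (R² = 0.5489) — a moderate linear fit.

R² = 1 − SS_res/SS_tot compares the residual scatter to the total scatter of y about its mean.

Here R² = 0.5489:
- Explained: 54.89% of the variation in y
- Unexplained (residual): 100% − 54.89% = 45.11%
- Rule of thumb (below 0.3 weak; 0.3 to below 0.7 moderate; 0.7 and above strong) → moderate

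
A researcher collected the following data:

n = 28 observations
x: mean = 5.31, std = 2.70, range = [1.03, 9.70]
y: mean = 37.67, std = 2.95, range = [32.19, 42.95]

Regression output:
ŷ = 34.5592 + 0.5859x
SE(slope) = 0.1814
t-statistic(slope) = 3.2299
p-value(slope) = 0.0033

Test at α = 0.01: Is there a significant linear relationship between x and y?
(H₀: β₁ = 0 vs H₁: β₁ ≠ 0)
Reject H₀: p-value = 0.0033 < α = 0.01. The linear relationship is significant at the 1% level.

Hypothesis test for the slope coefficient:

H₀: β₁ = 0 (no linear relationship)
H₁: β₁ ≠ 0 (linear relationship exists)

Test statistic: t = β̂₁ / SE(β̂₁) = 0.5859 / 0.1814 = 3.2299

The p-value (0.0033) is the probability, under H₀, of a t-statistic at least as extreme as |t| = 3.2299 (two-sided, df = n − 2 = 26).

Decision rule: reject H₀ if p-value < α.
p-value = 0.0033 < α = 0.01 → reject H₀.

There is sufficient evidence at the 1% significance level to conclude that a linear relationship exists between x and y.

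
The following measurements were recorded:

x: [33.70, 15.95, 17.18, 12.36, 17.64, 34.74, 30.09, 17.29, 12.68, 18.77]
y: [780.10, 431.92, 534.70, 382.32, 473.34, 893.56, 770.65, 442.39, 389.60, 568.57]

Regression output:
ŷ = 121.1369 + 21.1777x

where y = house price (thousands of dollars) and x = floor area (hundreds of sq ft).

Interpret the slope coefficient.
For each additional hundred sq ft of floor area, predicted house price increases by approximately 21.1777 thousand dollars.

The slope β₁ = 21.1777 gives the rate at which the fitted house price changes with floor area.

Interpretation:
- Floor area up by 1 hundred sq ft → predicted house price increases by 21.1777 thousand dollars
- The effect is assumed constant over the observed range of x (linearity)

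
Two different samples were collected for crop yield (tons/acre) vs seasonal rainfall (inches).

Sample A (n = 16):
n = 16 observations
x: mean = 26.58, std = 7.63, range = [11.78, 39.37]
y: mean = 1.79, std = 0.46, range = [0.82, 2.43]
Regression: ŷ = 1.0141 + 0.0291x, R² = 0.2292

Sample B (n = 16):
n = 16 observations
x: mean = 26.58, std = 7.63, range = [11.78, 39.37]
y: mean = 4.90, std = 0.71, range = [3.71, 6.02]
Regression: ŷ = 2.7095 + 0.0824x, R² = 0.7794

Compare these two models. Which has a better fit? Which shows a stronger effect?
Model B has the better fit (R² = 0.7794 vs 0.2292). Model B shows the stronger effect (|β₁| = 0.0824 vs 0.0291).

Model Comparison:

Which explains more variance? (R²)
- Model A: R² = 0.2292 → 22.92% of variance in crop yield explained
- Model B: R² = 0.7794 → 77.94% of variance in crop yield explained
- 0.7794 > 0.2292 → Model B has the better fit

Strength of effect — compare |β₁|:
- Model A: β₁ = 0.0291 → predicted crop yield rises 0.0291 tons/acre per additional inch of rainfall
- Model B: β₁ = 0.0824 → predicted crop yield rises 0.0824 tons/acre per additional inch of rainfall
- |0.0291| < |0.0824| → Model B shows the stronger marginal effect

Note: A steeper slope doesn't make a better model if the scatter around the line is large.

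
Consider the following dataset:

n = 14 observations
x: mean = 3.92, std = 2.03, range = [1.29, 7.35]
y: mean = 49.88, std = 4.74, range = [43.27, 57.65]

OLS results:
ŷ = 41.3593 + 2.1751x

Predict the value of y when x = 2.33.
ŷ = 46.4273

Plug x = 2.33 into the fitted line:

ŷ = 41.3593 + 2.1751 × 2.33
ŷ = 41.3593 + 5.0680
ŷ = 46.4273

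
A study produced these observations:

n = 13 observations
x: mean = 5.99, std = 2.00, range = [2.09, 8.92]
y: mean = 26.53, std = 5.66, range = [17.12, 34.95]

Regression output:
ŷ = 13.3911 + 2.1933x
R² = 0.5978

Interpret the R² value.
The model explains 59.78% of the variance in y (R² = 0.5978), leaving 40.22% unexplained; the fit is moderate.

The coefficient of determination R² is the fraction of the total variation in y that the fitted line accounts for.

Here R² = 0.5978:
- Explained: 59.78% of the variation in y
- Unexplained (residual): 100% − 59.78% = 40.22%
- Rule of thumb (below 0.3 weak; 0.3 to below 0.7 moderate; 0.7 and above strong) → moderate

Calculation: R² = 1 − (SS_res / SS_tot), where SS_res is the sum of squared residuals and SS_tot the total sum of squares.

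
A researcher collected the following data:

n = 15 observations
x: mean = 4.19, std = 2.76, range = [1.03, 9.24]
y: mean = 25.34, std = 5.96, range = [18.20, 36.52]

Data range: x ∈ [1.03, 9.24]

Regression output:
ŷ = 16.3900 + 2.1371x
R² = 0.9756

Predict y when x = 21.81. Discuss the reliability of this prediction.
The equation gives ŷ = 63.0002; however x = 21.81 is 12.57 units above the observed range, so this extrapolated value should not be trusted.

Prediction calculation:
ŷ = 16.3900 + 2.1371 × 21.81
ŷ = 63.0002

Reliability:
- Data range: x ∈ [1.03, 9.24]
- Prediction point: x = 21.81 is 12.57 units above the observed range → this is EXTRAPOLATION, not interpolation

Why that matters here:
- The standard error of prediction grows with (x − x̄)², and x = 21.81 is far from x̄ = 4.19
- R² describes fit only over the sampled x values; it says nothing about behaviour beyond them
- There are no observations near this x to validate the fitted line there

Report the number if required, but flag clearly that it is an extrapolation.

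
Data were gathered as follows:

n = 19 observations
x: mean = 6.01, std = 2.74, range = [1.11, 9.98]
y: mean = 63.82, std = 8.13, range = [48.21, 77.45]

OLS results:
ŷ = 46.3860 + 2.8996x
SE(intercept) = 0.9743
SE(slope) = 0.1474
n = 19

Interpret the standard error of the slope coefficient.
The slope 2.8996 is pinned down to within about ±0.1474 (one SE) by these data — relative uncertainty 5.1%, i.e. precise.

SE(β̂₁) = 0.1474 says: if we drew many samples of n = 19 from the same population and refit each time, the fitted slopes would scatter with a standard deviation of roughly 0.1474 around the true β₁.

Relative precision:
- SE / |β̂₁| = 0.1474 / 2.8996 = 5.1%
- Rule of thumb (under 20%: precise; 20% to under 50%: moderately precise; 50% or more: imprecise) → precise

Link to the t-test: t = β̂₁ / SE(β̂₁) = 2.8996 / 0.1474 = 19.6716, the statistic for H₀: β₁ = 0.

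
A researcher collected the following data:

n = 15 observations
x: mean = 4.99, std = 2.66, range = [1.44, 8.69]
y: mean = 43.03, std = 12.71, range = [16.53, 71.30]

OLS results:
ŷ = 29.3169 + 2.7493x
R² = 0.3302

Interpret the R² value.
The model explains 33.02% of the variance in y (R² = 0.3302), leaving 66.98% unexplained; the fit is moderate.

The coefficient of determination R² is the fraction of the total variation in y that the fitted line accounts for.

Here R² = 0.3302:
- Explained: 33.02% of the variation in y
- Unexplained (residual): 100% − 33.02% = 66.98%
- Rule of thumb (below 0.3 weak; 0.3 to below 0.7 moderate; 0.7 and above strong) → moderate

Note: R² never decreases when predictors are added, so it should not be used alone to compare models of different size.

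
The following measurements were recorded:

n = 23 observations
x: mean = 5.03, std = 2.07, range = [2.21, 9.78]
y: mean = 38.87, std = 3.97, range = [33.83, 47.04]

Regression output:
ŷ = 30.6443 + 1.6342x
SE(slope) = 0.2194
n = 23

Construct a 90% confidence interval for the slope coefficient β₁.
The 90% CI for β₁ is (1.2567, 2.0117)

Confidence interval for the slope:

The 90% CI for β₁ is: β̂₁ ± t*(α/2, n-2) × SE(β̂₁)

Step 1: Find critical t-value
- Confidence level = 0.9
- Degrees of freedom = n - 2 = 23 - 2 = 21
- t*(α/2, 21) = 1.7207

Step 2: Calculate margin of error
Margin = 1.7207 × 0.2194 = 0.3775

Step 3: Construct interval
CI = 1.6342 ± 0.3775
CI = (1.2567, 2.0117)

Interpretation: We are 90% confident that the true slope β₁ lies between 1.2567 and 2.0117.
The interval does not include 0, suggesting a significant linear relationship.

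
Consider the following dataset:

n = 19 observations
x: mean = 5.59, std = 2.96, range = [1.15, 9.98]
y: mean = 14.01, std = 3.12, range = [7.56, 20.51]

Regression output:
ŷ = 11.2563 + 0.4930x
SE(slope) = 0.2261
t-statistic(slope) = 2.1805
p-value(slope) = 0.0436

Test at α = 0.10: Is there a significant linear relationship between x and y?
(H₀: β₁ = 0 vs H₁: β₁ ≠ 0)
p-value = 0.0436 < α = 0.10, so we reject H₀. The relationship is significant.

Hypothesis test for the slope coefficient:

H₀: β₁ = 0 (no linear relationship)
H₁: β₁ ≠ 0 (linear relationship exists)

Test statistic: t = β̂₁ / SE(β̂₁) = 0.4930 / 0.2261 = 2.1805

The p-value (0.0436) is the probability, under H₀, of a t-statistic at least as extreme as |t| = 2.1805 (two-sided, df = n − 2 = 17).

Decision rule: reject H₀ if p-value < α.
p-value = 0.0436 < α = 0.10 → reject H₀.

There is sufficient evidence at the 10% significance level to conclude that a linear relationship exists between x and y.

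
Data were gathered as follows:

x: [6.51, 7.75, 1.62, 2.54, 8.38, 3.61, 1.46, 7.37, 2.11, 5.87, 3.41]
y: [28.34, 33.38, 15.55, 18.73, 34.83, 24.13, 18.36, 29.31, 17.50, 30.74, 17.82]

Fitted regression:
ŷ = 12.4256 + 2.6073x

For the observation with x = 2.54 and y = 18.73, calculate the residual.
Residual = -0.3181

The residual is the difference between the actual value and the predicted value:

Residual = y - ŷ

Step 1: Calculate predicted value
ŷ = 12.4256 + 2.6073 × 2.54
ŷ = 19.0481

Step 2: Calculate residual
Residual = 18.73 - 19.0481
Residual = -0.3181

Interpretation: the model overestimates the actual value by 0.3181 at this point (negative residual → observation lies below the fitted line).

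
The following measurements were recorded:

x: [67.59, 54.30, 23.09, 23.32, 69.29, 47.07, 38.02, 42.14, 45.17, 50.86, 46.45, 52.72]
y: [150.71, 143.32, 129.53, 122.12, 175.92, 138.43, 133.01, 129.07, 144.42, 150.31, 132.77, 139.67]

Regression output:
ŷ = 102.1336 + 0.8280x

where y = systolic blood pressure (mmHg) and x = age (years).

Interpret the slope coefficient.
An increase of one year in age is associated with a 0.8280 mmHg increase in predicted blood pressure.

The slope coefficient β₁ = 0.8280 represents the marginal effect of age on blood pressure.

Interpretation:
- Age up by 1 year → predicted blood pressure increases by 0.8280 mmHg
- This is a linear approximation: the same per-unit change is assumed across the whole observed x range
- The slope describes association in these data, not necessarily a causal effect

The intercept β₀ = 102.1336 is the predicted blood pressure when age = 0; since the smallest observed x is 23.09, this is an extrapolation and mainly anchors the line.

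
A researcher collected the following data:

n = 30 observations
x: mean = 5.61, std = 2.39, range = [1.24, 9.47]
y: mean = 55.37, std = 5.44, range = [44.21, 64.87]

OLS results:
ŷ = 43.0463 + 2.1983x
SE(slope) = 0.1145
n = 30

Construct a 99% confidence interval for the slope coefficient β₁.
The 99% CI for β₁ is (1.8819, 2.5147)

Confidence interval for the slope:

The 99% CI for β₁ is: β̂₁ ± t*(α/2, n-2) × SE(β̂₁)

Step 1: Find critical t-value
- Confidence level = 0.99
- Degrees of freedom = n - 2 = 30 - 2 = 28
- t*(α/2, 28) = 2.7633

Step 2: Calculate margin of error
Margin = 2.7633 × 0.1145 = 0.3164

Step 3: Construct interval
CI = 2.1983 ± 0.3164
CI = (1.8819, 2.5147)

Interpretation: each one-unit increase in x is associated with a change in mean y of between 1.8819 and 2.5147, with 99% confidence.
Both endpoints are positive, so the data support a genuinely positive slope at this confidence level.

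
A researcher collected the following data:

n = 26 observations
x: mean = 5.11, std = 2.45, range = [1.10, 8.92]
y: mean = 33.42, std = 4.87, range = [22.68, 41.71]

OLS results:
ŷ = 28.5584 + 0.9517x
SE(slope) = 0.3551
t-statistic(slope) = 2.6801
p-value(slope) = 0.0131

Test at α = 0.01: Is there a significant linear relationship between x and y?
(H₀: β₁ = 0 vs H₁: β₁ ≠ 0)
Since p-value = 0.0131 ≥ α = 0.01, fail to reject H₀ — the slope is not significantly different from 0.

Hypothesis test for the slope coefficient:

H₀: β₁ = 0 (no linear relationship)
H₁: β₁ ≠ 0 (linear relationship exists)

Test statistic: t = β̂₁ / SE(β̂₁) = 0.9517 / 0.3551 = 2.6801

p = 0.0131: how often a slope estimate this far from 0 (in SE units) would arise by chance if β₁ were truly 0.

Decision rule: reject H₀ if p-value < α.
p-value = 0.0131 ≥ α = 0.01 → fail to reject H₀.

Conclusion: the linear association between x and y is not significant at the 1% level.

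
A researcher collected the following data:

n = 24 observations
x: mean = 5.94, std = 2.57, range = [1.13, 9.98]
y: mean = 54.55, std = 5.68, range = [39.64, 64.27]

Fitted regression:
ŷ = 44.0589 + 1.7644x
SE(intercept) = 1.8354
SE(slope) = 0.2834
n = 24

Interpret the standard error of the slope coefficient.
The slope 1.7644 is pinned down to within about ±0.2834 (one SE) by these data — relative uncertainty 16.1%, i.e. precise.

SE(β̂₁) = 0.2834 says: if we drew many samples of n = 24 from the same population and refit each time, the fitted slopes would scatter with a standard deviation of roughly 0.2834 around the true β₁.

Relative precision:
- SE / |β̂₁| = 0.2834 / 1.7644 = 16.1%
- Rule of thumb (under 20%: precise; 20% to under 50%: moderately precise; 50% or more: imprecise) → precise

Link to the t-test: t = β̂₁ / SE(β̂₁) = 1.7644 / 0.2834 = 6.2258, the statistic for H₀: β₁ = 0.

What drives SE(β̂₁): larger n (here n = 24) → smaller SE; wider spread of x values → smaller SE; more residual scatter → larger SE.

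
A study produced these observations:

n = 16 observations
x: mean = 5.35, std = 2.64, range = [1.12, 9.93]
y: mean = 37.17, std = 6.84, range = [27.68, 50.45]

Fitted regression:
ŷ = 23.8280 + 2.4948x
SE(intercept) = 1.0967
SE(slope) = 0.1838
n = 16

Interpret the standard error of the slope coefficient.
The slope 2.4948 is pinned down to within about ±0.1838 (one SE) by these data — relative uncertainty 7.4%, i.e. precise.

SE(β̂₁) = 0.1838 says: if we drew many samples of n = 16 from the same population and refit each time, the fitted slopes would scatter with a standard deviation of roughly 0.1838 around the true β₁.

Relative precision:
- SE / |β̂₁| = 0.1838 / 2.4948 = 7.4%
- Rule of thumb (under 20%: precise; 20% to under 50%: moderately precise; 50% or more: imprecise) → precise

Link to the t-test: t = β̂₁ / SE(β̂₁) = 2.4948 / 0.1838 = 13.5734, the statistic for H₀: β₁ = 0.

What drives SE(β̂₁): more residual scatter → larger SE; wider spread of x values → smaller SE; larger n (here n = 16) → smaller SE.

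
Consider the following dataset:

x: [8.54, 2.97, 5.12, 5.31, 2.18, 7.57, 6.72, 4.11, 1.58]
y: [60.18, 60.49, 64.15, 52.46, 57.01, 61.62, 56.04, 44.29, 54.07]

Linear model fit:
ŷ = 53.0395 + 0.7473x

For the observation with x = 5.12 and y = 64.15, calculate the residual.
Residual = 7.2843

The residual is the difference between the actual value and the predicted value:

Residual = y - ŷ

Step 1: Calculate predicted value
ŷ = 53.0395 + 0.7473 × 5.12
ŷ = 56.8657

Step 2: Calculate residual
Residual = 64.15 - 56.8657
Residual = 7.2843

Sign check: y > ŷ, so the point is above the line and the fit underestimates here.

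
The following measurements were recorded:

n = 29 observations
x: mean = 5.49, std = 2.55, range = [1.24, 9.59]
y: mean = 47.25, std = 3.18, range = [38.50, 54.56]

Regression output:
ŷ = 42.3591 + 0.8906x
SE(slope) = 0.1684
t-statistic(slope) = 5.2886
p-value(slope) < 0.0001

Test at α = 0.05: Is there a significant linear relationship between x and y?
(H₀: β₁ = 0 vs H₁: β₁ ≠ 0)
Since p-value < 0.0001 < α = 0.05, reject H₀ — the slope is significantly different from 0.

Hypothesis test for the slope coefficient:

H₀: β₁ = 0 (no linear relationship)
H₁: β₁ ≠ 0 (linear relationship exists)

Test statistic: t = β̂₁ / SE(β̂₁) = 0.8906 / 0.1684 = 5.2886

p < 0.0001: how often a slope estimate this far from 0 (in SE units) would arise by chance if β₁ were truly 0.

Decision rule: reject H₀ if p-value < α.
p-value < 0.0001 < α = 0.05 → reject H₀.

There is sufficient evidence at the 5% significance level to conclude that a linear relationship exists between x and y.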